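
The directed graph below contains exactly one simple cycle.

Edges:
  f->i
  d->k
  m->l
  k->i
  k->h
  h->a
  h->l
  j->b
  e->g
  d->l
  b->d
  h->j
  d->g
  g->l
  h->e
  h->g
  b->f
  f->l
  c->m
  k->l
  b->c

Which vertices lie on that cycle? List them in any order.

b, d, h, j, k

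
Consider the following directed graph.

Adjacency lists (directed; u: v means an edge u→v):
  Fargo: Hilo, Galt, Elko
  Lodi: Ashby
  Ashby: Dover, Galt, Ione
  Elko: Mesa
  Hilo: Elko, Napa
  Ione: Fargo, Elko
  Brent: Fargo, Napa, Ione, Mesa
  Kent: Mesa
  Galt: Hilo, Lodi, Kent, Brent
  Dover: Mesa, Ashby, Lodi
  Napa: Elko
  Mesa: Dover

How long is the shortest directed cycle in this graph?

2

For each vertex v, BFS finds the shortest path from v back to v.
The shortest such closed walk is Dover → Ashby → Dover, length 2.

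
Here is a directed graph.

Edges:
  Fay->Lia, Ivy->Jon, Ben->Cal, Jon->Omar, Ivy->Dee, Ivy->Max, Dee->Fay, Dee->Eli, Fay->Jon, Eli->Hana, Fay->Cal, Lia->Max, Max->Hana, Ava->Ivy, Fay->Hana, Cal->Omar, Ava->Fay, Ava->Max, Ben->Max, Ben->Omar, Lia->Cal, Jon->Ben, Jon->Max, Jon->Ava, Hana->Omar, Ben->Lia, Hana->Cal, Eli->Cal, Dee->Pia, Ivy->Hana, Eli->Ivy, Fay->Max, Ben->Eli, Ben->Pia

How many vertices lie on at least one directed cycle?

7

A vertex is on a directed cycle iff it belongs to a strongly connected component of size ≥ 2 (or has a self-loop).
The vertices on cycles are {Ava, Ben, Dee, Eli, Fay, Ivy, Jon} — 7 in total.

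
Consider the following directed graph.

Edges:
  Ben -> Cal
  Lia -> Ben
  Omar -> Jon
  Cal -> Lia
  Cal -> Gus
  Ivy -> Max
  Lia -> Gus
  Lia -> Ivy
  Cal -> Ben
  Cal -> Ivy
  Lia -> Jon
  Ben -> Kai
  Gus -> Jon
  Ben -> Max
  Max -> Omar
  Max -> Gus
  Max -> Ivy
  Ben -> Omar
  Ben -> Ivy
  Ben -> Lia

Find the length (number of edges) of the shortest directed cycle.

2

For each vertex v, BFS finds the shortest path from v back to v.
The shortest such closed walk is Ben → Cal → Ben, length 2.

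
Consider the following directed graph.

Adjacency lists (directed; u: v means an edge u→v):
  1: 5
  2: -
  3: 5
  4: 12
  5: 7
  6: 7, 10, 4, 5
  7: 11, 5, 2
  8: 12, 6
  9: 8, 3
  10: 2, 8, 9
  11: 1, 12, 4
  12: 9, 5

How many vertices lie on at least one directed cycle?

A vertex is on a directed cycle iff it belongs to a strongly connected component of size ≥ 2 (or has a self-loop).
The vertices on cycles are {1, 3, 4, 5, 6, 7, 8, 9, 10, 11, 12} — 11 in total.

11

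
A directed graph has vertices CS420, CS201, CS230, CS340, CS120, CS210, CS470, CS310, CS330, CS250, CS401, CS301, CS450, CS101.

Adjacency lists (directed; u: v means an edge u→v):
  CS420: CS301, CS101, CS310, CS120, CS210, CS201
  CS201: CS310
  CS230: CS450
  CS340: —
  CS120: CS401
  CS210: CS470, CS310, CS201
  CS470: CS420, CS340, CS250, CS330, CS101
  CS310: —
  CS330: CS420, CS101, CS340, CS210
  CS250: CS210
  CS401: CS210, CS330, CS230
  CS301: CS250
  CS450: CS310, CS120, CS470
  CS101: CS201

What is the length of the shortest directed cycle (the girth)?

For each vertex v, BFS finds the shortest path from v back to v.
The shortest such closed walk is CS330 → CS210 → CS470 → CS330, length 3.

3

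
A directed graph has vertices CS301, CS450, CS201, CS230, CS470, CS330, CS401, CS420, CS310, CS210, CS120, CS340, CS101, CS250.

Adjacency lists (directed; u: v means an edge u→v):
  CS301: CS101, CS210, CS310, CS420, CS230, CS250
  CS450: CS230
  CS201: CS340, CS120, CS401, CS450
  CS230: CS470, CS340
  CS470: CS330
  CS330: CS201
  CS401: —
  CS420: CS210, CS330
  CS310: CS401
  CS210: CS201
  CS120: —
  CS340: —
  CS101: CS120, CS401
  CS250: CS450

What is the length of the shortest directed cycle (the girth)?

5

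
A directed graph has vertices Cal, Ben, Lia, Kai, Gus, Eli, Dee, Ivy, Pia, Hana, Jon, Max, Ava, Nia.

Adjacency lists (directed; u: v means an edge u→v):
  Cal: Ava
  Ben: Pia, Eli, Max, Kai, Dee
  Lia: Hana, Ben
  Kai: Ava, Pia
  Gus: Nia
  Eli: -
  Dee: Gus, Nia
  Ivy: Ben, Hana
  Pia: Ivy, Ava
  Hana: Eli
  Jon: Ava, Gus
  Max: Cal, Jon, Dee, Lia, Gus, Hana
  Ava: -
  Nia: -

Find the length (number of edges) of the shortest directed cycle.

3

For each vertex v, BFS finds the shortest path from v back to v.
The shortest such closed walk is Ben → Max → Lia → Ben, length 3.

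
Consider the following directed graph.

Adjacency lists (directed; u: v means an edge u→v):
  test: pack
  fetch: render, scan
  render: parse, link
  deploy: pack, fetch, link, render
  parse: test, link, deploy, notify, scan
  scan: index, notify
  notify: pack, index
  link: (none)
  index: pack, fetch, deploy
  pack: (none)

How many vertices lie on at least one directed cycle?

7

A vertex is on a directed cycle iff it belongs to a strongly connected component of size ≥ 2 (or has a self-loop).
The vertices on cycles are {scan, fetch, index, parse, deploy, notify, render} — 7 in total.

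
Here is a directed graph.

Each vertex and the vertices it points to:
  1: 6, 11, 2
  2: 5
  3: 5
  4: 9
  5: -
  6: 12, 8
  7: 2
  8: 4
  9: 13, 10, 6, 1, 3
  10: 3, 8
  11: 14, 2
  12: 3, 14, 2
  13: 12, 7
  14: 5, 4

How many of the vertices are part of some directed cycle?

10

A vertex is on a directed cycle iff it belongs to a strongly connected component of size ≥ 2 (or has a self-loop).
The vertices on cycles are {1, 4, 6, 8, 9, 10, 11, 12, 13, 14} — 10 in total.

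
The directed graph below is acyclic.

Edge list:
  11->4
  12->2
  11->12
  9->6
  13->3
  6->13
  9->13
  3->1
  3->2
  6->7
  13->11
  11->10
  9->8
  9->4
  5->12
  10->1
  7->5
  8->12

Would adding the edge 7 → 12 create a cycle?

No

Adding 7→12 creates a cycle iff 12 can already reach 7.
Explore from 12: no path reaches 7. The graph stays acyclic.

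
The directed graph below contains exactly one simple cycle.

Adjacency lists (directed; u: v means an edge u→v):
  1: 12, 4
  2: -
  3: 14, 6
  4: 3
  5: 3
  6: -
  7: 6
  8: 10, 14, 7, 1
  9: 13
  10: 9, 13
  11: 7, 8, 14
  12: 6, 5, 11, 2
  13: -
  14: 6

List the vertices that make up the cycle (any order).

DFS with gray/black marking from 8:
8 gray
  10 gray
    9 gray
      13 gray
      13 black
    9 black
    10→13: 13 black — skip
  10 black
  14 gray
    6 gray
    6 black
  14 black
  7 gray
    7→6: 6 black — skip
  7 black
  1 gray
    12 gray
      12→6: 6 black — skip
      5 gray
        3 gray
          3→14: 14 black — skip
          3→6: 6 black — skip
        3 black
      5 black
      11 gray
        11→7: 7 black — skip
        11→8: 8 is gray → back edge
Back edge closes the cycle 8 → 1 → 12 → 11 → 8; its vertices are {1, 8, 11, 12}.

1, 8, 11, 12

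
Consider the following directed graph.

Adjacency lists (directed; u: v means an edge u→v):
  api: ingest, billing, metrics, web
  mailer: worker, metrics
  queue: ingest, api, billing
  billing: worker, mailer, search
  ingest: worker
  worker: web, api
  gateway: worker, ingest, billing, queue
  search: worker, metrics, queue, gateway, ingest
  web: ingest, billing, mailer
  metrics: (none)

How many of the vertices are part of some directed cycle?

9

A vertex is on a directed cycle iff it belongs to a strongly connected component of size ≥ 2 (or has a self-loop).
The vertices on cycles are {api, web, queue, ingest, mailer, search, worker, billing, gateway} — 9 in total.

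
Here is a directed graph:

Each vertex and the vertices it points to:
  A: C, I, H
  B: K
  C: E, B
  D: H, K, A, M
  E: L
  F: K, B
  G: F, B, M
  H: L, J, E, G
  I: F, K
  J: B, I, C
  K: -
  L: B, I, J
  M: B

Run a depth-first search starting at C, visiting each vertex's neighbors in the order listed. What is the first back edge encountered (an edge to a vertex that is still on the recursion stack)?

DFS from C (visiting each vertex's neighbors in the order listed); mark gray on enter, black on exit:
C gray
  E gray
    L gray
      B gray
        K gray
        K black
      B black
      I gray
        F gray
          F→K: K black — skip
          F→B: B black — skip
        F black
        I→K: K black — skip
      I black
      J gray
        J→B: B black — skip
        J→I: I black — skip
        J→C: C is gray → back edge
First back edge: J → C.

J->C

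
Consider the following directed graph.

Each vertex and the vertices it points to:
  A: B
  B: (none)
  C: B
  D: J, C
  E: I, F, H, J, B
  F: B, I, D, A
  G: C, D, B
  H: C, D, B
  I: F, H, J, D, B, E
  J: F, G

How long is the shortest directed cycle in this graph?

For each vertex v, BFS finds the shortest path from v back to v.
The shortest such closed walk is E → I → E, length 2.

2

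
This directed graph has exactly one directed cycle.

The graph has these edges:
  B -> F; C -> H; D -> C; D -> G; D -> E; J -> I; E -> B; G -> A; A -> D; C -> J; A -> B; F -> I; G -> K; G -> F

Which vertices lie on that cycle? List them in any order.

A, D, G

DFS with gray/black marking from G:
G gray
  A gray
    D gray
      D→G: G is gray → back edge
Back edge closes the cycle G → A → D → G; its vertices are {A, D, G}.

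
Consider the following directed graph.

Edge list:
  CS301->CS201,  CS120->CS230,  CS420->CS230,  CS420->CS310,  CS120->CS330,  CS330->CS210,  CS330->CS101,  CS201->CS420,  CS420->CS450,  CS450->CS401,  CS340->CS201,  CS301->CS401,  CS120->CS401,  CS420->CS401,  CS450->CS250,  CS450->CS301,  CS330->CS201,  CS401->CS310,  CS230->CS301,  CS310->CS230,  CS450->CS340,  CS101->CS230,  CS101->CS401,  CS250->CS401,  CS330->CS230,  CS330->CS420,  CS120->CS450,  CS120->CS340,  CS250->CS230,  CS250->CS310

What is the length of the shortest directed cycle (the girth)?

For each vertex v, BFS finds the shortest path from v back to v.
The shortest such closed walk is CS450 → CS340 → CS201 → CS420 → CS450, length 4.

4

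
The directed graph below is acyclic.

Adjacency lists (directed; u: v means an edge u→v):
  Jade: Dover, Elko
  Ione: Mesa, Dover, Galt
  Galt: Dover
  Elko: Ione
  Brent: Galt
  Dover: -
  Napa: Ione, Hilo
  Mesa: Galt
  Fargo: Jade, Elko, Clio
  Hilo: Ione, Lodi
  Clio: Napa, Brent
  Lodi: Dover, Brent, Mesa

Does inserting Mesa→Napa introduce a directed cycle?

Adding Mesa→Napa creates a cycle iff Napa can already reach Mesa.
Path from Napa: Napa → Ione → Mesa.
So Napa → … → Mesa → Napa is a cycle.

Yes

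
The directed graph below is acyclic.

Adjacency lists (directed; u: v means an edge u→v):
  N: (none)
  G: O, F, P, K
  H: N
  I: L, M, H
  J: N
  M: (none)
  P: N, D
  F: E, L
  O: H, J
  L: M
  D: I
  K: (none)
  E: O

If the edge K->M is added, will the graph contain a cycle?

No

Adding K→M creates a cycle iff M can already reach K.
Explore from M: no path reaches K. The graph stays acyclic.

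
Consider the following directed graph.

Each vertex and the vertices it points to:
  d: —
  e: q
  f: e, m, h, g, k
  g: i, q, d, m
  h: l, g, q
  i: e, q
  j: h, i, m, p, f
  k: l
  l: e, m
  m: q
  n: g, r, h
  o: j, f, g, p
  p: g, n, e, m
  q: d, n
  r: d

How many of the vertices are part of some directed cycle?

A vertex is on a directed cycle iff it belongs to a strongly connected component of size ≥ 2 (or has a self-loop).
The vertices on cycles are {e, g, h, i, l, m, n, q} — 8 in total.

8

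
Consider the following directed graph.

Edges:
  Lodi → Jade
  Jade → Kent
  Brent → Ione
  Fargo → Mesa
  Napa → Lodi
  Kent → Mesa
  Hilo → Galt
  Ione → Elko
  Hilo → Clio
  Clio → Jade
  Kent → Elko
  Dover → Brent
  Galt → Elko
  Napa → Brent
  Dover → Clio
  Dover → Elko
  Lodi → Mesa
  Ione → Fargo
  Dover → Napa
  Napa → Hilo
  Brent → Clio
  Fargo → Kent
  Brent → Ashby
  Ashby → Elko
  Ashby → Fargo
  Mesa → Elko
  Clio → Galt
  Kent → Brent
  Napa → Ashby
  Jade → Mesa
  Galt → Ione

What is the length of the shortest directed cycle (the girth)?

For each vertex v, BFS finds the shortest path from v back to v.
The shortest such closed walk is Ashby → Fargo → Kent → Brent → Ashby, length 4.

4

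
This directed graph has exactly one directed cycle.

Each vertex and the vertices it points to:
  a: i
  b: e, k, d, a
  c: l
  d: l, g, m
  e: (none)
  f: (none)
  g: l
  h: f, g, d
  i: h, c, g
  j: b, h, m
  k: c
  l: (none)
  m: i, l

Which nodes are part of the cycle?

DFS with gray/black marking from h:
h gray
  f gray
  f black
  g gray
    l gray
    l black
  g black
  d gray
    d→l: l black — skip
    d→g: g black — skip
    m gray
      i gray
        i→h: h is gray → back edge
Back edge closes the cycle h → d → m → i → h; its vertices are {d, h, i, m}.

d, h, i, m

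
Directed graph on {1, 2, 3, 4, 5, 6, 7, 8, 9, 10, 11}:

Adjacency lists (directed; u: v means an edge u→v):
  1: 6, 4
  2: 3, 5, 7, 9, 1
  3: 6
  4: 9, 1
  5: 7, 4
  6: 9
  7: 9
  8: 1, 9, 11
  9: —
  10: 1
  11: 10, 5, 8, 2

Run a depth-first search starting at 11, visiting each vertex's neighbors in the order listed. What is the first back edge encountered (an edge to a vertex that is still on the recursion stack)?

4→1

DFS from 11 (visiting each vertex's neighbors in the order listed); mark gray on enter, black on exit:
11 gray
  10 gray
    1 gray
      6 gray
        9 gray
        9 black
      6 black
      4 gray
        4→9: 9 black — skip
        4→1: 1 is gray → back edge
First back edge: 4 → 1.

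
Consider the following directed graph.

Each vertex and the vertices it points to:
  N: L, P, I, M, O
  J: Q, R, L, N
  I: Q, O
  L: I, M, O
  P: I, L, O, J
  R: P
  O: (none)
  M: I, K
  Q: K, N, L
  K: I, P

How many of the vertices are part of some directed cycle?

9

A vertex is on a directed cycle iff it belongs to a strongly connected component of size ≥ 2 (or has a self-loop).
The vertices on cycles are {I, J, K, L, M, N, P, Q, R} — 9 in total.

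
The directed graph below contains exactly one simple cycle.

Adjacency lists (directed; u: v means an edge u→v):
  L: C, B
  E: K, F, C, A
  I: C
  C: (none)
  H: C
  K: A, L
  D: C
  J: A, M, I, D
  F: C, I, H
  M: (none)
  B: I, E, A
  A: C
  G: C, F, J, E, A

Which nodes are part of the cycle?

DFS with gray/black marking from E:
E gray
  K gray
    A gray
      C gray
      C black
    A black
    L gray
      L→C: C black — skip
      B gray
        I gray
          I→C: C black — skip
        I black
        B→E: E is gray → back edge
Back edge closes the cycle E → K → L → B → E; its vertices are {B, E, K, L}.

B, E, K, L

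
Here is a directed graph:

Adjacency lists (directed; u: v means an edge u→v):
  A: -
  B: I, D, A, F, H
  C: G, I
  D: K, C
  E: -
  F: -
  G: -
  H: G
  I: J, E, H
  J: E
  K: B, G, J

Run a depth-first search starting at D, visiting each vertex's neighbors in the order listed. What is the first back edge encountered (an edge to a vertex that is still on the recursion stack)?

B->D

DFS from D (visiting each vertex's neighbors in the order listed); mark gray on enter, black on exit:
D gray
  K gray
    B gray
      I gray
        J gray
          E gray
          E black
        J black
        I→E: E black — skip
        H gray
          G gray
          G black
        H black
      I black
      B→D: D is gray → back edge
First back edge: B → D.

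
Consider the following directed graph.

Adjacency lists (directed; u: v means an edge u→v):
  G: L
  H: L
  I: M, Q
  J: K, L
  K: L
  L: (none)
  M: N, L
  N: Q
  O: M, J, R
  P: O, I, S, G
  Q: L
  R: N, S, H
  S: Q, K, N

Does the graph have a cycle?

No

DFS with white/gray/black marking, starting from Q:
Q gray
  L gray
  L black
Q black
G gray
  G→L: L black — skip
G black
H gray
  H→L: L black — skip
H black
I gray
  M gray
    N gray
      N→Q: Q black — skip
    N black
    M→L: L black — skip
  M black
  I→Q: Q black — skip
I black
J gray
  K gray
    K→L: L black — skip
  K black
  J→L: L black — skip
J black
O gray
  O→M: M black — skip
  O→J: J black — skip
  R gray
    R→N: N black — skip
    S gray
      S→Q: Q black — skip
      S→K: K black — skip
      S→N: N black — skip
    S black
    R→H: H black — skip
  R black
O black
P gray
  P→O: O black — skip
  P→I: I black — skip
  P→S: S black — skip
  P→G: G black — skip
P black
Every edge goes to a white or black vertex — no back edge, so the graph is acyclic.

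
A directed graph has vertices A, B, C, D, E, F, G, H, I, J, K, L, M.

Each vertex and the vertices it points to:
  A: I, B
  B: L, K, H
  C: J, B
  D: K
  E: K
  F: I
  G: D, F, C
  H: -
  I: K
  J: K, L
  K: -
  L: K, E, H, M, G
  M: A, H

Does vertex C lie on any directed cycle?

Yes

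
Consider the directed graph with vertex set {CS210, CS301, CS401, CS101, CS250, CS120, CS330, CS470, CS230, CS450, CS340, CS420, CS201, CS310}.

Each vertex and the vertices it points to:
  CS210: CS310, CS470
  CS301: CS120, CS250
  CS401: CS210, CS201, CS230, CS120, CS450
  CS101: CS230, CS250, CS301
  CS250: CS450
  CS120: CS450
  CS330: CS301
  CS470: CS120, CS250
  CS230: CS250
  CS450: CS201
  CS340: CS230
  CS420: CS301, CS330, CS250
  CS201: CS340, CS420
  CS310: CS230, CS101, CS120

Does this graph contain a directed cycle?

DFS with white/gray/black marking, starting from CS470:
CS470 gray
  CS120 gray
    CS450 gray
      CS201 gray
        CS340 gray
          CS230 gray
            CS250 gray
              CS250→CS450: CS450 is gray → back edge
Back edge found, so a cycle exists: CS450 → CS201 → CS340 → CS230 → CS250 → CS450.

Yes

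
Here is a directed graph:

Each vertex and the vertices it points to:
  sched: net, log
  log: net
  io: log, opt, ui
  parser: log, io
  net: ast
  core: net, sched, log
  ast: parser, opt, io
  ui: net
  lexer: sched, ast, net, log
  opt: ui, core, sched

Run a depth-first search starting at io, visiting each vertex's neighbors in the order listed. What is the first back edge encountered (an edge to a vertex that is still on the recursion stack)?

parser→log

DFS from io (visiting each vertex's neighbors in the order listed); mark gray on enter, black on exit:
io gray
  log gray
    net gray
      ast gray
        parser gray
          parser→log: log is gray → back edge
First back edge: parser → log.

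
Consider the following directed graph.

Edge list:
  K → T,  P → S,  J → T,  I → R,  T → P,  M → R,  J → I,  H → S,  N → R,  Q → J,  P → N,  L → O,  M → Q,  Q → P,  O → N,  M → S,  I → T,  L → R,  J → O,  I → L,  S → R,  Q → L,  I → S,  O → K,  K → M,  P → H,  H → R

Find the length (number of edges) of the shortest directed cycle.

5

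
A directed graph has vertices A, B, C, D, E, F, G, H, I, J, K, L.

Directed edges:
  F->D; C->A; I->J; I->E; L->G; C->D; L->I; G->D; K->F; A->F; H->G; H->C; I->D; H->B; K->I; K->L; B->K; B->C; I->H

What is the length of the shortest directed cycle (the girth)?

4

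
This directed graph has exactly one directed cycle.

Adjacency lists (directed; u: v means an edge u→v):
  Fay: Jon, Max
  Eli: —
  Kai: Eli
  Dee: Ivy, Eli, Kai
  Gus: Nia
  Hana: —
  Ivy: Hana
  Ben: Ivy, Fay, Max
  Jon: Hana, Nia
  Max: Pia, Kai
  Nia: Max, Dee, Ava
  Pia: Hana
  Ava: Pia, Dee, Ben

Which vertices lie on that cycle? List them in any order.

Ava, Ben, Fay, Jon, Nia

DFS with gray/black marking from Nia:
Nia gray
  Max gray
    Pia gray
      Hana gray
      Hana black
    Pia black
    Kai gray
      Eli gray
      Eli black
    Kai black
  Max black
  Dee gray
    Ivy gray
      Ivy→Hana: Hana black — skip
    Ivy black
    Dee→Eli: Eli black — skip
    Dee→Kai: Kai black — skip
  Dee black
  Ava gray
    Ava→Pia: Pia black — skip
    Ava→Dee: Dee black — skip
    Ben gray
      Ben→Ivy: Ivy black — skip
      Fay gray
        Jon gray
          Jon→Hana: Hana black — skip
          Jon→Nia: Nia is gray → back edge
Back edge closes the cycle Nia → Ava → Ben → Fay → Jon → Nia; its vertices are {Ava, Ben, Fay, Jon, Nia}.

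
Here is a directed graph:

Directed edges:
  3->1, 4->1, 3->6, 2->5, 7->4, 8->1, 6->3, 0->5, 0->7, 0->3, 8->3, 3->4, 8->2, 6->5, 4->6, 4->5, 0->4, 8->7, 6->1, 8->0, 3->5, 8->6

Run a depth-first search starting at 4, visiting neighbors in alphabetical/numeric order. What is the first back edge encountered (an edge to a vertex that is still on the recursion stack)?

3->4

DFS from 4 (visiting neighbors in alphabetical/numeric order); mark gray on enter, black on exit:
4 gray
  1 gray
  1 black
  5 gray
  5 black
  6 gray
    6→1: 1 black — skip
    3 gray
      3→1: 1 black — skip
      3→4: 4 is gray → back edge
First back edge: 3 → 4.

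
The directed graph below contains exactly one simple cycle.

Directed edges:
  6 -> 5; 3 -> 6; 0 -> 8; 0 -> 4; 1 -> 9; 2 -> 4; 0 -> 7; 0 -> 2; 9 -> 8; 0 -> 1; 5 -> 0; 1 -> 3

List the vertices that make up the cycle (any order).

0, 1, 3, 5, 6

DFS with gray/black marking from 0:
0 gray
  1 gray
    3 gray
      6 gray
        5 gray
          5→0: 0 is gray → back edge
Back edge closes the cycle 0 → 1 → 3 → 6 → 5 → 0; its vertices are {0, 1, 3, 5, 6}.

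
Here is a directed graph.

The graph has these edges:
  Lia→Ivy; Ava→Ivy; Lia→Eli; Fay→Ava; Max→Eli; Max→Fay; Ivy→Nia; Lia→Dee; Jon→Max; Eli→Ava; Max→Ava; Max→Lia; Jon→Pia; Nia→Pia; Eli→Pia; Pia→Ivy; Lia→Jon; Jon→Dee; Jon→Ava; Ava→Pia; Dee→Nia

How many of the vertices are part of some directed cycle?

6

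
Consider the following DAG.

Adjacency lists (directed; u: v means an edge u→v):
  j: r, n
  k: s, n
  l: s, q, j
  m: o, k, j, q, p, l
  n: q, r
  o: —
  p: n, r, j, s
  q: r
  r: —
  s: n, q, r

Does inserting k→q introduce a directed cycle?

Adding k→q creates a cycle iff q can already reach k.
Explore from q: no path reaches k. The graph stays acyclic.

No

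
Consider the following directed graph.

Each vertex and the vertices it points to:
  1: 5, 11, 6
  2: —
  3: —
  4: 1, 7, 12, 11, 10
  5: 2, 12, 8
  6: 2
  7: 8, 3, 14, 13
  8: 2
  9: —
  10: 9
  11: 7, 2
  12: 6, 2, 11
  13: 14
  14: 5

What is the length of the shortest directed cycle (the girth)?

For each vertex v, BFS finds the shortest path from v back to v.
The shortest such closed walk is 7 → 14 → 5 → 12 → 11 → 7, length 5.

5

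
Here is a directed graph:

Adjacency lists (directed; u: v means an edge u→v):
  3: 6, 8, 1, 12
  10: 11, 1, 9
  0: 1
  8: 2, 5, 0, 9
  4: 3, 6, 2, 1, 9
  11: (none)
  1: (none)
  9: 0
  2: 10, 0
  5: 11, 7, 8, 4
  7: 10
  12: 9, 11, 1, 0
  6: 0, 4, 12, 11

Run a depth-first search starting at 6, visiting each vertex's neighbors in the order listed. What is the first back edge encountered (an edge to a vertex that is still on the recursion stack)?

DFS from 6 (visiting each vertex's neighbors in the order listed); mark gray on enter, black on exit:
6 gray
  0 gray
    1 gray
    1 black
  0 black
  4 gray
    3 gray
      3→6: 6 is gray → back edge
First back edge: 3 → 6.

3→6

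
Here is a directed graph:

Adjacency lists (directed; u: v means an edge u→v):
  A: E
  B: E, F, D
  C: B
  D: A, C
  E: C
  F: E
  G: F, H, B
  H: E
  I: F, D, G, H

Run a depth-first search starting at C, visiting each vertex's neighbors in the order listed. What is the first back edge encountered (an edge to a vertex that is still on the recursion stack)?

E->C

DFS from C (visiting each vertex's neighbors in the order listed); mark gray on enter, black on exit:
C gray
  B gray
    E gray
      E→C: C is gray → back edge
First back edge: E → C.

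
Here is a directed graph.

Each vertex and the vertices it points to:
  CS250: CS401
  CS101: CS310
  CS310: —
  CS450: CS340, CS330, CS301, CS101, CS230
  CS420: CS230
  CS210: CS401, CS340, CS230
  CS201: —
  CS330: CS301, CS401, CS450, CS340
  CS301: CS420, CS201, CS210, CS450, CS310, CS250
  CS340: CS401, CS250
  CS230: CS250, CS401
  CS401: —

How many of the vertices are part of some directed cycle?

A vertex is on a directed cycle iff it belongs to a strongly connected component of size ≥ 2 (or has a self-loop).
The vertices on cycles are {CS301, CS330, CS450} — 3 in total.

3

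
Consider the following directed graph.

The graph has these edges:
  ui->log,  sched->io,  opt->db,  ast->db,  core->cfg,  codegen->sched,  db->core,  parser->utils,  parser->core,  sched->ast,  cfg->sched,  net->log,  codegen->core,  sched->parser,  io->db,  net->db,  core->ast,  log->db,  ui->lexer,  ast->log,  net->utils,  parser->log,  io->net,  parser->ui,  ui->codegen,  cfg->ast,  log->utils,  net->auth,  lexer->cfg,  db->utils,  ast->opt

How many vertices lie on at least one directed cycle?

13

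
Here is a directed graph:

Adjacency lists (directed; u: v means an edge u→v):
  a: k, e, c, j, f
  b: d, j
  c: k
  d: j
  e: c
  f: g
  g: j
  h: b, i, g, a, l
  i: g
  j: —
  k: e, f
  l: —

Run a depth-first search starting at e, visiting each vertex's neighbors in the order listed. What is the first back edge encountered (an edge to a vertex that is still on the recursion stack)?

DFS from e (visiting each vertex's neighbors in the order listed); mark gray on enter, black on exit:
e gray
  c gray
    k gray
      k→e: e is gray → back edge
First back edge: k → e.

k->e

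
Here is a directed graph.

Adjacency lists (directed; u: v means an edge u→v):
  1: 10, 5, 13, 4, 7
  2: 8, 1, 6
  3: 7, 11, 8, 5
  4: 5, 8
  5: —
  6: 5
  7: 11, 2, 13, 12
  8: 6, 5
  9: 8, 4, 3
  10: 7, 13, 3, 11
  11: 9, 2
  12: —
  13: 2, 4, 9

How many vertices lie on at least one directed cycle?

A vertex is on a directed cycle iff it belongs to a strongly connected component of size ≥ 2 (or has a self-loop).
The vertices on cycles are {1, 2, 3, 7, 9, 10, 11, 13} — 8 in total.

8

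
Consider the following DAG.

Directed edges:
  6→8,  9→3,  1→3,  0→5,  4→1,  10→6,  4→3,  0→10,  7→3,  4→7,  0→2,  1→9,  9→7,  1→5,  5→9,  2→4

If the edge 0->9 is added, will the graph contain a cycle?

No

Adding 0→9 creates a cycle iff 9 can already reach 0.
Explore from 9: no path reaches 0. The graph stays acyclic.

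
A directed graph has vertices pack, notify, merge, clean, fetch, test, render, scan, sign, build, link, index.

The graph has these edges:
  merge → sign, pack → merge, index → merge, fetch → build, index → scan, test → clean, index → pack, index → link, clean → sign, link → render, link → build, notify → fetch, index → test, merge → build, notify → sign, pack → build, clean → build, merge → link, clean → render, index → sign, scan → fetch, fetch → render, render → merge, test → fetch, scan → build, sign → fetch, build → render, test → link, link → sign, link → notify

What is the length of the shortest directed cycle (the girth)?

For each vertex v, BFS finds the shortest path from v back to v.
The shortest such closed walk is link → render → merge → link, length 3.

3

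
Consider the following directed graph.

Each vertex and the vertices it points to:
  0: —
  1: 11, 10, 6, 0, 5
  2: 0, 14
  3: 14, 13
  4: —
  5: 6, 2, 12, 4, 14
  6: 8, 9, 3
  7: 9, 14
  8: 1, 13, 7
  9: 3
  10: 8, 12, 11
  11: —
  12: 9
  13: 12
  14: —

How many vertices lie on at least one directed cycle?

9

A vertex is on a directed cycle iff it belongs to a strongly connected component of size ≥ 2 (or has a self-loop).
The vertices on cycles are {1, 3, 5, 6, 8, 9, 10, 12, 13} — 9 in total.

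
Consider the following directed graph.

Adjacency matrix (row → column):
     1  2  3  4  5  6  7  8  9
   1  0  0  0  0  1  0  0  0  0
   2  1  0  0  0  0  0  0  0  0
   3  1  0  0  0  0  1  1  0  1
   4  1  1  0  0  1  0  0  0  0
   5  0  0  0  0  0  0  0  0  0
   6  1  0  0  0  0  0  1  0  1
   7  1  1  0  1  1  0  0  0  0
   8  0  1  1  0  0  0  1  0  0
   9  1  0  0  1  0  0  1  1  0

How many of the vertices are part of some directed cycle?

A vertex is on a directed cycle iff it belongs to a strongly connected component of size ≥ 2 (or has a self-loop).
The vertices on cycles are {3, 6, 8, 9} — 4 in total.

4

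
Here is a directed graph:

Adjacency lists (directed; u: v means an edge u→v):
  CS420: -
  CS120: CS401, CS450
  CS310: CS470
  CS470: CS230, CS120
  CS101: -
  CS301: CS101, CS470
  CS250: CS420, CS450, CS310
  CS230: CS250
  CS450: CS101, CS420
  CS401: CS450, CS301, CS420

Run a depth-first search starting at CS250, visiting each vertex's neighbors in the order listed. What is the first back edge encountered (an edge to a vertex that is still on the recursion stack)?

CS230->CS250

DFS from CS250 (visiting each vertex's neighbors in the order listed); mark gray on enter, black on exit:
CS250 gray
  CS420 gray
  CS420 black
  CS450 gray
    CS101 gray
    CS101 black
    CS450→CS420: CS420 black — skip
  CS450 black
  CS310 gray
    CS470 gray
      CS230 gray
        CS230→CS250: CS250 is gray → back edge
First back edge: CS230 → CS250.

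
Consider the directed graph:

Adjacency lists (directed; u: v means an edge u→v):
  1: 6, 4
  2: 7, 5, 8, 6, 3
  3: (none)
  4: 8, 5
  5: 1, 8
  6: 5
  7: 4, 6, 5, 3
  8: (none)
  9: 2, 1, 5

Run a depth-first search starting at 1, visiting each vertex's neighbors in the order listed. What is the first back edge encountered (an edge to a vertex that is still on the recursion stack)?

5→1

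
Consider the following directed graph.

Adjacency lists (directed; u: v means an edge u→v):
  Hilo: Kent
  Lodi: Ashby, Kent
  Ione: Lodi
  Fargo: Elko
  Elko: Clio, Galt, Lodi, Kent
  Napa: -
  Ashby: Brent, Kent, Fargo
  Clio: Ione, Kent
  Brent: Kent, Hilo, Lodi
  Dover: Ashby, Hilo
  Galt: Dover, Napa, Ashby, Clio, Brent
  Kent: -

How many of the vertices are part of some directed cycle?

9

A vertex is on a directed cycle iff it belongs to a strongly connected component of size ≥ 2 (or has a self-loop).
The vertices on cycles are {Clio, Elko, Galt, Ione, Lodi, Ashby, Brent, Dover, Fargo} — 9 in total.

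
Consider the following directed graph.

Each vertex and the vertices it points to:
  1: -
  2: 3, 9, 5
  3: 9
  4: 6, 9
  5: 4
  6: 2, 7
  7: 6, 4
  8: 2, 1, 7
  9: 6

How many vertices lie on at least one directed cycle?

7

A vertex is on a directed cycle iff it belongs to a strongly connected component of size ≥ 2 (or has a self-loop).
The vertices on cycles are {2, 3, 4, 5, 6, 7, 9} — 7 in total.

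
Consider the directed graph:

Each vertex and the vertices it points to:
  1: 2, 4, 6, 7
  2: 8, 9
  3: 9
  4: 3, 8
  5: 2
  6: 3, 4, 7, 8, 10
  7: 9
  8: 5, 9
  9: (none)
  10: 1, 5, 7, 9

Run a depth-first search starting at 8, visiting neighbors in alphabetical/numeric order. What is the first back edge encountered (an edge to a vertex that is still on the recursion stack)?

2→8

DFS from 8 (visiting neighbors in alphabetical/numeric order); mark gray on enter, black on exit:
8 gray
  5 gray
    2 gray
      2→8: 8 is gray → back edge
First back edge: 2 → 8.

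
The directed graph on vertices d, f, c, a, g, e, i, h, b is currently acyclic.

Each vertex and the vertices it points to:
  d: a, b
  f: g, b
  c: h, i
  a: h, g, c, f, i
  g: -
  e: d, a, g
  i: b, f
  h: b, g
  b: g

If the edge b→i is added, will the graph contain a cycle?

Yes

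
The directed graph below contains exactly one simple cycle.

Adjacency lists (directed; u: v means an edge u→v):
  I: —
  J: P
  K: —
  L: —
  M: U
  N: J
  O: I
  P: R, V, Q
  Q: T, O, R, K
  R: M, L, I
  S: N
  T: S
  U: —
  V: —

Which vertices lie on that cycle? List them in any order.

DFS with gray/black marking from P:
P gray
  R gray
    M gray
      U gray
      U black
    M black
    L gray
    L black
    I gray
    I black
  R black
  V gray
  V black
  Q gray
    T gray
      S gray
        N gray
          J gray
            J→P: P is gray → back edge
Back edge closes the cycle P → Q → T → S → N → J → P; its vertices are {J, N, P, Q, S, T}.

J, N, P, Q, S, T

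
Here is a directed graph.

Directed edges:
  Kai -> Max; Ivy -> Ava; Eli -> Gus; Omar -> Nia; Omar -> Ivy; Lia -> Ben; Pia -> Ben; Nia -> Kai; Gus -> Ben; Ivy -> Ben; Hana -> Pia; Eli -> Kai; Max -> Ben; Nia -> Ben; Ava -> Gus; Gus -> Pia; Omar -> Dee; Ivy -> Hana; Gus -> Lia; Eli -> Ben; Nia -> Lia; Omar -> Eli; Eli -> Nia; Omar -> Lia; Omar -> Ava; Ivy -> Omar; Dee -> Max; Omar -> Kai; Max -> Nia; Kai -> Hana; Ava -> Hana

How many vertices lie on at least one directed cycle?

5

A vertex is on a directed cycle iff it belongs to a strongly connected component of size ≥ 2 (or has a self-loop).
The vertices on cycles are {Ivy, Kai, Max, Nia, Omar} — 5 in total.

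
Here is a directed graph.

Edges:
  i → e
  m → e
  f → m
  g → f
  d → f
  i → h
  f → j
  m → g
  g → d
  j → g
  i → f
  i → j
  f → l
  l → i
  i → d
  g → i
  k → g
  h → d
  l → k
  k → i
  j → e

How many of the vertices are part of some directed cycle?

A vertex is on a directed cycle iff it belongs to a strongly connected component of size ≥ 2 (or has a self-loop).
The vertices on cycles are {d, f, g, h, i, j, k, l, m} — 9 in total.

9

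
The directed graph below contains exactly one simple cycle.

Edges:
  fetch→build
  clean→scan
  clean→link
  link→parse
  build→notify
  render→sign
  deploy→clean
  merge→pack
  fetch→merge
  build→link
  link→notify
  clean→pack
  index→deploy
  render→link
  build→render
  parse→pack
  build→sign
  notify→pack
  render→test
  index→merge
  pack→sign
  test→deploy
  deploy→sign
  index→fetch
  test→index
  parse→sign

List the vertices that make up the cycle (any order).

DFS with gray/black marking from build:
build gray
  render gray
    link gray
      notify gray
        pack gray
          sign gray
          sign black
        pack black
      notify black
      parse gray
        parse→pack: pack black — skip
        parse→sign: sign black — skip
      parse black
    link black
    render→sign: sign black — skip
    test gray
      deploy gray
        clean gray
          scan gray
          scan black
          clean→link: link black — skip
          clean→pack: pack black — skip
        clean black
        deploy→sign: sign black — skip
      deploy black
      index gray
        merge gray
          merge→pack: pack black — skip
        merge black
        index→deploy: deploy black — skip
        fetch gray
          fetch→build: build is gray → back edge
Back edge closes the cycle build → render → test → index → fetch → build; its vertices are {test, build, fetch, index, render}.

test, build, fetch, index, render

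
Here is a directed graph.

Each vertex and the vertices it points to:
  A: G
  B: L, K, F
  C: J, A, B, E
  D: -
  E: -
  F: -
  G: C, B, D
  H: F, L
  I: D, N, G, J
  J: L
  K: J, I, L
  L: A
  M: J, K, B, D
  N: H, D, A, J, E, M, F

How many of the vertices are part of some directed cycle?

A vertex is on a directed cycle iff it belongs to a strongly connected component of size ≥ 2 (or has a self-loop).
The vertices on cycles are {A, B, C, G, H, I, J, K, L, M, N} — 11 in total.

11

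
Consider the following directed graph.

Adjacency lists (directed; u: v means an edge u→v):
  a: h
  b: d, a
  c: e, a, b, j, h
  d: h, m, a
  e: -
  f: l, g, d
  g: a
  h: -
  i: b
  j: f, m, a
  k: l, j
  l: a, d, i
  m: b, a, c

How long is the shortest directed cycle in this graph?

For each vertex v, BFS finds the shortest path from v back to v.
The shortest such closed walk is j → m → c → j, length 3.

3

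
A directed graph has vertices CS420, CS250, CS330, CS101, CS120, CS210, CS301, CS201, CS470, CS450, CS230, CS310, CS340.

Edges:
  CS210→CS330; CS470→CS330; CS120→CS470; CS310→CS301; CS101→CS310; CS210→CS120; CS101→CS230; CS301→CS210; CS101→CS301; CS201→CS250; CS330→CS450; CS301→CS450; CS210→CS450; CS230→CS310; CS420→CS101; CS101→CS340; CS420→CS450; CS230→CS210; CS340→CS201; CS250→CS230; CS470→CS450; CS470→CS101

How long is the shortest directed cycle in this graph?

5

For each vertex v, BFS finds the shortest path from v back to v.
The shortest such closed walk is CS101 → CS230 → CS210 → CS120 → CS470 → CS101, length 5.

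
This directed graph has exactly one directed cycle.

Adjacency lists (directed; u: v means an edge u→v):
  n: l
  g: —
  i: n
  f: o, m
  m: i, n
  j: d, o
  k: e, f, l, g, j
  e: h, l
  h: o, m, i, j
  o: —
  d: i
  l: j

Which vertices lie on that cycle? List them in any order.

d, i, j, l, n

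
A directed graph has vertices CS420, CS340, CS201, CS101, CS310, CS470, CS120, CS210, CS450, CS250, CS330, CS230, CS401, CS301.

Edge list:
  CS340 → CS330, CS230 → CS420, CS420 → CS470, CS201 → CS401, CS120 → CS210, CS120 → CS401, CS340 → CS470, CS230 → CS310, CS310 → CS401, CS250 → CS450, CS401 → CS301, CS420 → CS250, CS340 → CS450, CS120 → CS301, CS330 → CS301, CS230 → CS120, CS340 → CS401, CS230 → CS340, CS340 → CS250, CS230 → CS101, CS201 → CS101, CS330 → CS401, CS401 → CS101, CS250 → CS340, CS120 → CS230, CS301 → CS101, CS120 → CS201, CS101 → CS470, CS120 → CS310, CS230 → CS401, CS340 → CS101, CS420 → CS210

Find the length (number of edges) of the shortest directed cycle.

2

For each vertex v, BFS finds the shortest path from v back to v.
The shortest such closed walk is CS230 → CS120 → CS230, length 2.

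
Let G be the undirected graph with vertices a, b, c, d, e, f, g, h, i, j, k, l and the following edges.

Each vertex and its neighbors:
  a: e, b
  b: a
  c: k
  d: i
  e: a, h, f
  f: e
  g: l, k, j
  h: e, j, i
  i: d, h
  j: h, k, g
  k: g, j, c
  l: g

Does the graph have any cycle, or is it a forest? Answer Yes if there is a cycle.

Yes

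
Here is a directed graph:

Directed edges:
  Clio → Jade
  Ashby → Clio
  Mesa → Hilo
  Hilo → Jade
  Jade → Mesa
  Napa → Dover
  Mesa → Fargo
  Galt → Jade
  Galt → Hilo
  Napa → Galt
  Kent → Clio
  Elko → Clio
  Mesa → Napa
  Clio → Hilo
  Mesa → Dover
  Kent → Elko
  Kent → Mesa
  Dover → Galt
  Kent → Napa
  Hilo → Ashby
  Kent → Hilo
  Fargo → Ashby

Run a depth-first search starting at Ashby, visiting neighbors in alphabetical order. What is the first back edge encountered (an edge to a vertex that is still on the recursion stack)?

Hilo->Ashby

DFS from Ashby (visiting neighbors in alphabetical order); mark gray on enter, black on exit:
Ashby gray
  Clio gray
    Hilo gray
      Hilo→Ashby: Ashby is gray → back edge
First back edge: Hilo → Ashby.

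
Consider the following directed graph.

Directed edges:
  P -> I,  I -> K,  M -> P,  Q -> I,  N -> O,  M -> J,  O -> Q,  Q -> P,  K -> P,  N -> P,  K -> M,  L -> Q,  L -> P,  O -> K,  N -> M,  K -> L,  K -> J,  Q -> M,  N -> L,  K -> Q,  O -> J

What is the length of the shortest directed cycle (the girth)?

For each vertex v, BFS finds the shortest path from v back to v.
The shortest such closed walk is K → P → I → K, length 3.

3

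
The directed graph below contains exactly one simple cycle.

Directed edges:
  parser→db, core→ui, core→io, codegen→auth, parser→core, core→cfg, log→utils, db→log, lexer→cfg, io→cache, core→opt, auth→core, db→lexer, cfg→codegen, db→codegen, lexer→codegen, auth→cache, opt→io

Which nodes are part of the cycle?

DFS with gray/black marking from core:
core gray
  opt gray
    io gray
      cache gray
      cache black
    io black
  opt black
  cfg gray
    codegen gray
      auth gray
        auth→cache: cache black — skip
        auth→core: core is gray → back edge
Back edge closes the cycle core → cfg → codegen → auth → core; its vertices are {cfg, auth, core, codegen}.

cfg, auth, core, codegen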